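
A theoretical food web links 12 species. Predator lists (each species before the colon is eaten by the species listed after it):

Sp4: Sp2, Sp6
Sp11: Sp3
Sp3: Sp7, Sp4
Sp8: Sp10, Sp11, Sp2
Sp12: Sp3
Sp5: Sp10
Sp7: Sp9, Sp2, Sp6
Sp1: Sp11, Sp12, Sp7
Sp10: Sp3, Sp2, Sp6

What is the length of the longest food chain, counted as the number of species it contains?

5 species

One longest chain: Sp5 → Sp10 → Sp3 → Sp7 → Sp9.
It has 5 species and 4 links.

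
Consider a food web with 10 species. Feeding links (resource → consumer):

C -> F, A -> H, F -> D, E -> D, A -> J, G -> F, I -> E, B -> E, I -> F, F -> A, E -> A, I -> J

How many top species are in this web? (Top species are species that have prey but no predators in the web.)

3

Top species (has prey, but nothing eats it): D, J, H.
Count: 3.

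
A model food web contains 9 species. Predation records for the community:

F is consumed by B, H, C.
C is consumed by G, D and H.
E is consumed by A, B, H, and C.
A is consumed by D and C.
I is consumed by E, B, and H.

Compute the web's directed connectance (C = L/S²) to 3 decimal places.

C = 0.185

The web has S = 9 species and L = 15 feeding links.
C = L / S² = 15 / 81 = 0.1852 ≈ 0.185.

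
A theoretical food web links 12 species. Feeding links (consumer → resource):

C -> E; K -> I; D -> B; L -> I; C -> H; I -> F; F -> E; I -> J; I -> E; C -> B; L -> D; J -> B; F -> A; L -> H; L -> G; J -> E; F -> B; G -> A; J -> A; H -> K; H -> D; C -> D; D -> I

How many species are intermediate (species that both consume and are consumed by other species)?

Intermediate species (has both prey and predators): G, J, F, I, D, K, H.
Count: 7.

7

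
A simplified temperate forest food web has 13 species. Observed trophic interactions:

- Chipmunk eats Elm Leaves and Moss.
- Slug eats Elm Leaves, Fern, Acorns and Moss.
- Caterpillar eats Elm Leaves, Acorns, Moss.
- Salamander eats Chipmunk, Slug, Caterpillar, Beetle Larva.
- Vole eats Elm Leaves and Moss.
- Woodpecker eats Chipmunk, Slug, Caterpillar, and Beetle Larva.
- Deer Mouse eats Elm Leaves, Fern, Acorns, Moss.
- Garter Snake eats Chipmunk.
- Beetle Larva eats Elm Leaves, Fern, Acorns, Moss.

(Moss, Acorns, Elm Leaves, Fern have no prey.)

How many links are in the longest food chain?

2 links

One longest chain: Moss → Chipmunk → Garter Snake.
It has 3 species and 2 links.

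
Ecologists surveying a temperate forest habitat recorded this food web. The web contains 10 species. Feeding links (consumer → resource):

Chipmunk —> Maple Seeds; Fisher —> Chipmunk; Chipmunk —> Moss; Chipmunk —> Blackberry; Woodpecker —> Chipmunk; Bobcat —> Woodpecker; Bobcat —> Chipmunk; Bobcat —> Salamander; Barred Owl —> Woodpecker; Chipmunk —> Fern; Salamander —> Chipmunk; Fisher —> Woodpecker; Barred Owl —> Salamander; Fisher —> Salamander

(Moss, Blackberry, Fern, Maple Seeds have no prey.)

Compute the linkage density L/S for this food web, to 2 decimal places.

L/S = 1.40

There are L = 14 links among S = 10 species.
L/S = 14/10 = 1.4000 ≈ 1.40.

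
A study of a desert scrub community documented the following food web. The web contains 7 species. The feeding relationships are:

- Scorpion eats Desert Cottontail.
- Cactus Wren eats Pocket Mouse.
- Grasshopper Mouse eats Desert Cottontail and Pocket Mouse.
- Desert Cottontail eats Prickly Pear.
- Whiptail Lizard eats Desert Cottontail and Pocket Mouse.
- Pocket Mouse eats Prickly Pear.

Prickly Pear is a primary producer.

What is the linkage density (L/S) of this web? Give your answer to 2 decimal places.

L/S = 1.14

There are L = 8 links among S = 7 species.
L/S = 8/7 = 1.1429 ≈ 1.14.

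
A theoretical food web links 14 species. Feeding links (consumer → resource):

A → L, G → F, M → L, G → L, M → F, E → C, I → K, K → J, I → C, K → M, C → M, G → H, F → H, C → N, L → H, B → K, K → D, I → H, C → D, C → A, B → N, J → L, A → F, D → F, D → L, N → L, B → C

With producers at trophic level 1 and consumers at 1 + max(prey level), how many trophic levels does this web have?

5

Producers (level 1): H.
H → L → N → C → I gives I level 5.
No species has a prey at level 5, so no species reaches level 6.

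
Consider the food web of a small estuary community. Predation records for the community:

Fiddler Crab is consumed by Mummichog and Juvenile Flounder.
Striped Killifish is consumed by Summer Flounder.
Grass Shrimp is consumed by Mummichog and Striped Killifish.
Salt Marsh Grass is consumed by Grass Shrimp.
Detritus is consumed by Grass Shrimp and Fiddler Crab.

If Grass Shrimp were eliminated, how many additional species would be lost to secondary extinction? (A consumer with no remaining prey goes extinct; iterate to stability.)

Remove Grass Shrimp.
Round 1: Striped Killifish (all prey gone) → extinct.
Round 2: Summer Flounder (all prey gone) → extinct.
No further losses. Total secondary extinctions: 2.

2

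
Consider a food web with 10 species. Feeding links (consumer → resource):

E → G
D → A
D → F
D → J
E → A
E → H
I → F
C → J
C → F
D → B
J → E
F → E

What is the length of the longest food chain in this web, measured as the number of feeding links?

One longest chain: A → E → F → C.
It has 4 species and 3 links.

3 links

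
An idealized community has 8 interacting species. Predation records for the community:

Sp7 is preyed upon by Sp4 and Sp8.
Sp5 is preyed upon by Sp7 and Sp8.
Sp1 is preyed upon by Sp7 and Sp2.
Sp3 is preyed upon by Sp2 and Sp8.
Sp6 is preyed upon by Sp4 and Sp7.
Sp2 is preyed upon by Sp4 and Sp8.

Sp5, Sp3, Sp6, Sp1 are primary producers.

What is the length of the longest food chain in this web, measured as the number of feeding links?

2 links

One longest chain: Sp5 → Sp7 → Sp4.
It has 3 species and 2 links.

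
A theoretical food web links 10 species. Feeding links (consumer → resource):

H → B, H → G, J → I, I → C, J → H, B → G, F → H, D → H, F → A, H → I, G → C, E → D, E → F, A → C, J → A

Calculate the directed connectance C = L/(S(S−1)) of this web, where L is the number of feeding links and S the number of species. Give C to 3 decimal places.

C = 0.167

The web has S = 10 species and L = 15 feeding links.
C = L / (S(S−1)) = 15 / 90 = 0.1667 ≈ 0.167.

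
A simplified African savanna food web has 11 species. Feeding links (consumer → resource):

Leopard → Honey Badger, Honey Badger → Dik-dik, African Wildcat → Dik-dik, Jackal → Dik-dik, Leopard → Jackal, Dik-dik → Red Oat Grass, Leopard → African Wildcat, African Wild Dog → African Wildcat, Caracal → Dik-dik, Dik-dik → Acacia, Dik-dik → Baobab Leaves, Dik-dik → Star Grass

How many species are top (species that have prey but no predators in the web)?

Top species (has prey, but nothing eats it): Caracal, Leopard, African Wild Dog.
Count: 3.

3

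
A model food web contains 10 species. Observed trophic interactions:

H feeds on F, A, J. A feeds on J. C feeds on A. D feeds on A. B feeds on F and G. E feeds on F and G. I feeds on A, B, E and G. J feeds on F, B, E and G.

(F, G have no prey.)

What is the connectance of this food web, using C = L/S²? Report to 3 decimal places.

C = 0.180

The web has S = 10 species and L = 18 feeding links.
C = L / S² = 18 / 100 = 0.1800 ≈ 0.180.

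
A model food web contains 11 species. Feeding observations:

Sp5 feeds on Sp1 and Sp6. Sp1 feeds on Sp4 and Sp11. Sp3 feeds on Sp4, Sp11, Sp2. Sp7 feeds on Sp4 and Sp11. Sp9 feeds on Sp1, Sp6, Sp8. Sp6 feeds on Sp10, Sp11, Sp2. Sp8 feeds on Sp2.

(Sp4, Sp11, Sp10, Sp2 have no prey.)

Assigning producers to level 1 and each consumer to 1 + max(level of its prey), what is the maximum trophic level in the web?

Producers (level 1): Sp4, Sp11, Sp10, Sp2.
Sp4 → Sp1 → Sp5 gives Sp5 level 3.
No species has a prey at level 3, so no species reaches level 4.

3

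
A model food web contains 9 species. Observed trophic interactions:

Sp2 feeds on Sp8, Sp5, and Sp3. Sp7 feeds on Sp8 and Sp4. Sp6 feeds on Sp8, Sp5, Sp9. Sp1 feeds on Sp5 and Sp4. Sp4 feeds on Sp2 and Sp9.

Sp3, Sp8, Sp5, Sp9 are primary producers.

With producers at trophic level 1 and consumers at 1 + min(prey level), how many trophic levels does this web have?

2

Producers (level 1): Sp3, Sp8, Sp5, Sp9.
Following each consumer down to its lowest-level prey: Sp8 → Sp7 (levels 1 through 2).
All prey of Sp7 (Sp8 1, Sp4 2) are at level 1 or above, so Sp7 is at level 1 + 1 = 2.
Every consumer has at least one prey at level 1 or below, so none exceeds level 2.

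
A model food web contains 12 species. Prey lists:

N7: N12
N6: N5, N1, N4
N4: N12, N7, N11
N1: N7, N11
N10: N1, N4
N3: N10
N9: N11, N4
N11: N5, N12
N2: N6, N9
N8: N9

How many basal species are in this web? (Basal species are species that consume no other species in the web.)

Basal species (no prey listed): N5, N12.
Count: 2.

2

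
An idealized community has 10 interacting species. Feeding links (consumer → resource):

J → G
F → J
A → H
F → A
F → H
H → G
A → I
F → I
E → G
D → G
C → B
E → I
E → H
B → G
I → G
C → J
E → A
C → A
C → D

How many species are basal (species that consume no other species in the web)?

Basal species (no prey listed): G.
Count: 1.

1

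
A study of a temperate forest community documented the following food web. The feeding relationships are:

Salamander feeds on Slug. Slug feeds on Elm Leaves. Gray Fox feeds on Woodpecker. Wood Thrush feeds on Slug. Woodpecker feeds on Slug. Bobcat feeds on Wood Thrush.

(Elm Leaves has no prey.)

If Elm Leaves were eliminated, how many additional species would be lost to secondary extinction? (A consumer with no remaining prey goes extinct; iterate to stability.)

Remove Elm Leaves.
Round 1: Slug (all prey gone) → extinct.
Round 2: Woodpecker (all prey gone), Wood Thrush (all prey gone), Salamander (all prey gone) → extinct.
Round 3: Bobcat (all prey gone), Gray Fox (all prey gone) → extinct.
No further losses. Total secondary extinctions: 6.

6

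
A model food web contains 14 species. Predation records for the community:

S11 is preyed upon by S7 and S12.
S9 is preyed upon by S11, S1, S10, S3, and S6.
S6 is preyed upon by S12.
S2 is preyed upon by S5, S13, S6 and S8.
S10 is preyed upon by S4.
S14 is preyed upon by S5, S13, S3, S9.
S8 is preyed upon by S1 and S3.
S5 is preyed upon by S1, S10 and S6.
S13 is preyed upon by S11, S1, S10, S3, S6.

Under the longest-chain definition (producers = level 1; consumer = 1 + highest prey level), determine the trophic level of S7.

S2 is a producer → level 1.
S13 eats S2 (level 1); other prey at levels: S14 1 → level 2.
S11 eats S13 (level 2); other prey at levels: S9 2 → level 3.
S7 eats S11 → level 4.

Trophic level 4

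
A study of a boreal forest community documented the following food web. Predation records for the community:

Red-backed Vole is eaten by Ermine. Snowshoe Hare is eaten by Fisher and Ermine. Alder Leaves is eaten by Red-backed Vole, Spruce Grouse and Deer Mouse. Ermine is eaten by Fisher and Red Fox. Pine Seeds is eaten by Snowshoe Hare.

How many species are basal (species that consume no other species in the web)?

Basal species (no prey listed): Pine Seeds, Alder Leaves.
Count: 2.

2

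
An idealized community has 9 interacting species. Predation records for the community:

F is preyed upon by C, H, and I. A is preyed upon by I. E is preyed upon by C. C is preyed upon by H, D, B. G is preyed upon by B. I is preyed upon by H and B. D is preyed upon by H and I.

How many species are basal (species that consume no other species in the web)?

4

Basal species (no prey listed): A, E, F, G.
Count: 4.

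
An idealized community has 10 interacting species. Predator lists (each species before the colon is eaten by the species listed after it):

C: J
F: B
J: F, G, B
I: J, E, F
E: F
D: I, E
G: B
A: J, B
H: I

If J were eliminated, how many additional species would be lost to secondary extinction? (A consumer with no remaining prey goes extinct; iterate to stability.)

1

Remove J.
Round 1: G (all prey gone) → extinct.
No further losses. Total secondary extinctions: 1.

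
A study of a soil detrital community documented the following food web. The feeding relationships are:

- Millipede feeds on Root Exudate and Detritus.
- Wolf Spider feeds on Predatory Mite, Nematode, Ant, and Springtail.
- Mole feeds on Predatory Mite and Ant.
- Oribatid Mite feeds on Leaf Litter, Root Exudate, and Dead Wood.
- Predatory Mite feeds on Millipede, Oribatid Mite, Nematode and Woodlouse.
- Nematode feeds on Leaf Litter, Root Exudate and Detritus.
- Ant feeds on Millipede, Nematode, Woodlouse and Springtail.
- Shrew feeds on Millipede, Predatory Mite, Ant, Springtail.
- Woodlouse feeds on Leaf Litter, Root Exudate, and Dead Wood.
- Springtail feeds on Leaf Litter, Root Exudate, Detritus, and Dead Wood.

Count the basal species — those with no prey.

4

Basal species (no prey listed): Detritus, Leaf Litter, Dead Wood, Root Exudate.
Count: 4.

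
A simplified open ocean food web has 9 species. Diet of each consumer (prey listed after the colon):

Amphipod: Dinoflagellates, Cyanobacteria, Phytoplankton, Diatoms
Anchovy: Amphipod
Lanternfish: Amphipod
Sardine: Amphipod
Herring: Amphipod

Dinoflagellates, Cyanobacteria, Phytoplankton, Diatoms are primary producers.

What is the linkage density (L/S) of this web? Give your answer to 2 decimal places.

There are L = 8 links among S = 9 species.
L/S = 8/9 = 0.8889 ≈ 0.89.

L/S = 0.89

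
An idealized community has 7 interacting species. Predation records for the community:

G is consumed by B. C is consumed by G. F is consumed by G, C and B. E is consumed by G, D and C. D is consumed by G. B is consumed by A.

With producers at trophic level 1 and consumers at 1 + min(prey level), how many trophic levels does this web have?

3

Producers (level 1): F, E.
Following each consumer down to its lowest-level prey: F → B → A (levels 1 through 3).
All prey of A (B 2) are at level 2 or above, so A is at level 1 + 2 = 3.
Every consumer has at least one prey at level 2 or below, so none exceeds level 3.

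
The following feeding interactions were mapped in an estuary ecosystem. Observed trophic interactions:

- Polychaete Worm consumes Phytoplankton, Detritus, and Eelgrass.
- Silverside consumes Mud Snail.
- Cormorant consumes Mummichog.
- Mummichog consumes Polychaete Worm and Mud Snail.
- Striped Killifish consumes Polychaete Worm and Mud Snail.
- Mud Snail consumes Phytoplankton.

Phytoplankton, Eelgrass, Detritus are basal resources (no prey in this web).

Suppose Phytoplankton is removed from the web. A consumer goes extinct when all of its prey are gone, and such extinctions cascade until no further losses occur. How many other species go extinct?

Remove Phytoplankton.
Round 1: Mud Snail (all prey gone) → extinct.
Round 2: Silverside (all prey gone) → extinct.
No further losses. Total secondary extinctions: 2.

2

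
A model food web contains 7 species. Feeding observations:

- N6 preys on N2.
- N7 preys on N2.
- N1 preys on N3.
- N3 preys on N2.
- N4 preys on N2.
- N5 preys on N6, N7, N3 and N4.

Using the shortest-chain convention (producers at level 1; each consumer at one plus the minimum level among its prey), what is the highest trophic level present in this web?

Producers (level 1): N2.
Following each consumer down to its lowest-level prey: N2 → N3 → N1 (levels 1 through 3).
All prey of N1 (N3 2) are at level 2 or above, so N1 is at level 1 + 2 = 3.
Every consumer has at least one prey at level 2 or below, so none exceeds level 3.

3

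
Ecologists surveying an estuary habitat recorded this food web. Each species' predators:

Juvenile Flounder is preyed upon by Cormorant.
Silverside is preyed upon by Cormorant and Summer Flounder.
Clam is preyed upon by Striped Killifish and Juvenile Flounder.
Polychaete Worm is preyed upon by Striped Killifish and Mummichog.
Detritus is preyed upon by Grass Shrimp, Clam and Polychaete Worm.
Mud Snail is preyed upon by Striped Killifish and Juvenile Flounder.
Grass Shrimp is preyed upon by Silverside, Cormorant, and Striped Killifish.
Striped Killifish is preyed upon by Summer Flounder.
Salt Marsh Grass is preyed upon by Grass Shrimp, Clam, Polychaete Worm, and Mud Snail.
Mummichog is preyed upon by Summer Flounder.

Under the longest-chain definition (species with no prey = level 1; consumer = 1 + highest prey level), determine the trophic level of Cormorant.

Trophic level 4

Detritus has no prey (basal) → level 1.
Grass Shrimp eats Detritus (level 1); other prey at levels: Salt Marsh Grass 1 → level 2.
Silverside eats Grass Shrimp → level 3.
Cormorant eats Silverside (level 3); other prey at levels: Grass Shrimp 2, Juvenile Flounder 3 → level 4.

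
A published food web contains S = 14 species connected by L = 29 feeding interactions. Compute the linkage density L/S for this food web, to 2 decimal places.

There are L = 29 links among S = 14 species.
L/S = 29/14 = 2.0714 ≈ 2.07.

L/S = 2.07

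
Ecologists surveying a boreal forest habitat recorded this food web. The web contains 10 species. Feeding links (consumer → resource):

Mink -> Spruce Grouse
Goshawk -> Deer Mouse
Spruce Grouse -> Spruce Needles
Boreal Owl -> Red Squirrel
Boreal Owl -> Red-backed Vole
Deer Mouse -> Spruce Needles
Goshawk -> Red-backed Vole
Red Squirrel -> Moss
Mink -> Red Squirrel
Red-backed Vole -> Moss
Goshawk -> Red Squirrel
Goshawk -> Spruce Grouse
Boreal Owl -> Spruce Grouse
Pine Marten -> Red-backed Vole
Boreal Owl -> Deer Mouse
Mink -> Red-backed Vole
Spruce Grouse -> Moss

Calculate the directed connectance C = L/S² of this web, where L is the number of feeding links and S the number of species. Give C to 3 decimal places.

The web has S = 10 species and L = 17 feeding links.
C = L / S² = 17 / 100 = 0.1700 ≈ 0.170.

C = 0.170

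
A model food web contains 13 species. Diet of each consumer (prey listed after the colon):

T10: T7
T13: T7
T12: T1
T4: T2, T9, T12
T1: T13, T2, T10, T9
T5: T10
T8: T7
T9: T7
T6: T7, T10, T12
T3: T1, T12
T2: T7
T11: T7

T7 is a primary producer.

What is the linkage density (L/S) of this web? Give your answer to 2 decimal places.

L/S = 1.54

There are L = 20 links among S = 13 species.
L/S = 20/13 = 1.5385 ≈ 1.54.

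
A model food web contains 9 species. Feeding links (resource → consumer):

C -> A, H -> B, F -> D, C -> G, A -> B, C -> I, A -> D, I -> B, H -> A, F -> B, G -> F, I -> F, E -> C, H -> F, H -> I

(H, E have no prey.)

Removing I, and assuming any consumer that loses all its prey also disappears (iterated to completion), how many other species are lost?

0

Remove I.
Every predator of it retains at least one other prey: F still has H, G; B still has H, A, F.
No consumer loses all prey, so no secondary extinctions occur.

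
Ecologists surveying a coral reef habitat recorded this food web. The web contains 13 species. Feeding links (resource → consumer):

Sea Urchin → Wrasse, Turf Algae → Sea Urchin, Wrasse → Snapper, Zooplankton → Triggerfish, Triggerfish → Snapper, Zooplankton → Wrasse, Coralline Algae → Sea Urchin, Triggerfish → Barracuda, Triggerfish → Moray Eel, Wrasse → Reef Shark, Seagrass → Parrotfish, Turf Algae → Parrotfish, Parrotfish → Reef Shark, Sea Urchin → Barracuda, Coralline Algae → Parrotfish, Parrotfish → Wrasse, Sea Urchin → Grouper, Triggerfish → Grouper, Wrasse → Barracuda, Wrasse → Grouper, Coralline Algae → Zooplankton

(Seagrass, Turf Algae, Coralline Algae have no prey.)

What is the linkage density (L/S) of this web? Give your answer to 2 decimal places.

There are L = 21 links among S = 13 species.
L/S = 21/13 = 1.6154 ≈ 1.62.

L/S = 1.62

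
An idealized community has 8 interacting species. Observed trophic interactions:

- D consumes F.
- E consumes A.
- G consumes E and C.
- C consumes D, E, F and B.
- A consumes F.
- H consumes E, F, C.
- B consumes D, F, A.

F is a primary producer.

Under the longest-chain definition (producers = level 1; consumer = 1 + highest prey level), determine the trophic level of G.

Trophic level 5

F is a producer → level 1.
A eats F → level 2.
E eats A → level 3.
C eats E (level 3); other prey at levels: F 1, D 2, B 3 → level 4.
G eats C (level 4); other prey at levels: E 3 → level 5.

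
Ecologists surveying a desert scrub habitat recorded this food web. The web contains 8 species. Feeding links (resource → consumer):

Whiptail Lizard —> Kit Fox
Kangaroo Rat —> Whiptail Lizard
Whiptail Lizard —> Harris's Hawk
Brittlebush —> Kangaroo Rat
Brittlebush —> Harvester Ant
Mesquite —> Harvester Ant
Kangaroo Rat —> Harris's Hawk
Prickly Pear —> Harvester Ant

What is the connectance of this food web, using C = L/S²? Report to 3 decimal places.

C = 0.125

The web has S = 8 species and L = 8 feeding links.
C = L / S² = 8 / 64 = 0.1250 ≈ 0.125.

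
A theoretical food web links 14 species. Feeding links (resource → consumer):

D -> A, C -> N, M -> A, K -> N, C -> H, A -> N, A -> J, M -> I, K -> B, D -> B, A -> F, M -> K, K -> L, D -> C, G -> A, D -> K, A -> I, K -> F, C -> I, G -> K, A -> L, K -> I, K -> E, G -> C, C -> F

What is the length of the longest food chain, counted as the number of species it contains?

One longest chain: D → K → B.
It has 3 species and 2 links.

3 species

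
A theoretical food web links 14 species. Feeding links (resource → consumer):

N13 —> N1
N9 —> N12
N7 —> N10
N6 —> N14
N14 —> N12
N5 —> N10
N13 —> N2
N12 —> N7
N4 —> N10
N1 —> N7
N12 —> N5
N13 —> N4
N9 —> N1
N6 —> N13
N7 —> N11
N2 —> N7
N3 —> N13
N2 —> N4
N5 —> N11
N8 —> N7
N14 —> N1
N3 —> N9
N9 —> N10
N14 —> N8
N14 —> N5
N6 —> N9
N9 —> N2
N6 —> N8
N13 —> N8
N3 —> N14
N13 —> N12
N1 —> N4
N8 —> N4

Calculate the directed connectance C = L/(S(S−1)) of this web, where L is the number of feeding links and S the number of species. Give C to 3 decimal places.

The web has S = 14 species and L = 33 feeding links.
C = L / (S(S−1)) = 33 / 182 = 0.1813 ≈ 0.181.

C = 0.181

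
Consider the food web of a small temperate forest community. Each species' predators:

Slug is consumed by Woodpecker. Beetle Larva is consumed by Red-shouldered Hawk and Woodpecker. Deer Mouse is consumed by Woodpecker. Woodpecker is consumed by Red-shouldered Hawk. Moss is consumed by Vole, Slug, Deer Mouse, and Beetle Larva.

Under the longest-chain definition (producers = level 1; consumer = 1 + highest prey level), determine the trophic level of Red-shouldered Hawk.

Moss is a producer → level 1.
Beetle Larva eats Moss → level 2.
Woodpecker eats Beetle Larva (level 2); other prey at levels: Slug 2, Deer Mouse 2 → level 3.
Red-shouldered Hawk eats Woodpecker (level 3); other prey at levels: Beetle Larva 2 → level 4.

Trophic level 4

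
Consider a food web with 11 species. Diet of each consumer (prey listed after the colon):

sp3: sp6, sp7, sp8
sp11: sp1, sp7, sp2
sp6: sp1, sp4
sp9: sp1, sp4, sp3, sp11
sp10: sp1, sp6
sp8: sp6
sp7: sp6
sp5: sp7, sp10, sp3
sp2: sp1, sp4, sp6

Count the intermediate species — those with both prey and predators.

Intermediate species (has both prey and predators): sp6, sp7, sp2, sp10, sp8, sp3, sp11.
Count: 7.

7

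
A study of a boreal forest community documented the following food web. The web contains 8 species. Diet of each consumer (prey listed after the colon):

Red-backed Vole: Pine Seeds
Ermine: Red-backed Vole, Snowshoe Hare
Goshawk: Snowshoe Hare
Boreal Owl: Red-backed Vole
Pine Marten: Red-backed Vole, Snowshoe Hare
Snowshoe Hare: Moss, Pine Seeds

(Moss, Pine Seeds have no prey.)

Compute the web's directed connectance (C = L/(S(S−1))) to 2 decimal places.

C = 0.16

The web has S = 8 species and L = 9 feeding links.
C = L / (S(S−1)) = 9 / 56 = 0.1607 ≈ 0.16.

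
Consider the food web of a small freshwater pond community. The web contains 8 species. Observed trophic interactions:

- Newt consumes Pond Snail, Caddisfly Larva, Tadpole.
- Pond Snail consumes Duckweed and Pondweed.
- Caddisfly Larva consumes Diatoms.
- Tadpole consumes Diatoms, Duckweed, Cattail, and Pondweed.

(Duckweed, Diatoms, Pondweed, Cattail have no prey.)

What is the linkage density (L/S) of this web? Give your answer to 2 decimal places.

There are L = 10 links among S = 8 species.
L/S = 10/8 = 1.2500 ≈ 1.25.

L/S = 1.25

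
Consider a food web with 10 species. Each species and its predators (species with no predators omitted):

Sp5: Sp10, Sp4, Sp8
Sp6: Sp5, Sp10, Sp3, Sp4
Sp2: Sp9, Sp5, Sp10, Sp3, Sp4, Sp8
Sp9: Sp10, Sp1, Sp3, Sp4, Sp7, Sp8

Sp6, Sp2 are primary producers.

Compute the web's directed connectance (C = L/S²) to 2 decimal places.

The web has S = 10 species and L = 19 feeding links.
C = L / S² = 19 / 100 = 0.1900 ≈ 0.19.

C = 0.19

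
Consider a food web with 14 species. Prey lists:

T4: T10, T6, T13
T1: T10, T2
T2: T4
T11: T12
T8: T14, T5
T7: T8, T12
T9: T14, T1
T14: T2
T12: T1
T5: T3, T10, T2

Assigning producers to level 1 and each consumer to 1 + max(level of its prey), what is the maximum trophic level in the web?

Producers (level 1): T3, T10, T6, T13.
T10 → T4 → T2 → T1 → T12 → T11 gives T11 level 6.
No species has a prey at level 6, so no species reaches level 7.

6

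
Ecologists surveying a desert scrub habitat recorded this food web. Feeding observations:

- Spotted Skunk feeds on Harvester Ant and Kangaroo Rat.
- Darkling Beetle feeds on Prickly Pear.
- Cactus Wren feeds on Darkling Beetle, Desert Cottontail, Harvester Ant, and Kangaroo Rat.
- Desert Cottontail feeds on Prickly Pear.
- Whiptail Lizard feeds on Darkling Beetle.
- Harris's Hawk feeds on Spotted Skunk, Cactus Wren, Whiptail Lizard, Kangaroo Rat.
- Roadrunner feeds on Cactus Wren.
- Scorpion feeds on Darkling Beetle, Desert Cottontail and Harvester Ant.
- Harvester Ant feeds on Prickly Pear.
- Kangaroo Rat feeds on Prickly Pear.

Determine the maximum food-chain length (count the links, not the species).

One longest chain: Prickly Pear → Darkling Beetle → Whiptail Lizard → Harris's Hawk.
It has 4 species and 3 links.

3 links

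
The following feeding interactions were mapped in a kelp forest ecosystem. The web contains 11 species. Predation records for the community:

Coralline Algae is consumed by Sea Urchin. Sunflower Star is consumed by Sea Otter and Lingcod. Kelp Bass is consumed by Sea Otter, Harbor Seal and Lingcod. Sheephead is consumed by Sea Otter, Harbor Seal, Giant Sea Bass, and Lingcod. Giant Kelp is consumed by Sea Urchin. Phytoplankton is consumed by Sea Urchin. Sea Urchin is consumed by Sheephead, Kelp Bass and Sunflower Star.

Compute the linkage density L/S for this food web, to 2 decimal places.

L/S = 1.36

There are L = 15 links among S = 11 species.
L/S = 15/11 = 1.3636 ≈ 1.36.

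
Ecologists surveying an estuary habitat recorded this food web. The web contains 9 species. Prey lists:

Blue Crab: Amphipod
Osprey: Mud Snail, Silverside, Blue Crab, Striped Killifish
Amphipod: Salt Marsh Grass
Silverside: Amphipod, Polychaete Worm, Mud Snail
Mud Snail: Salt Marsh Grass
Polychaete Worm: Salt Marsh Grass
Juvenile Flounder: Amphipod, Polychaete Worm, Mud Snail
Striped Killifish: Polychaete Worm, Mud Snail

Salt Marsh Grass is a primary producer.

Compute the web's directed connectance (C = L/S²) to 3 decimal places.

The web has S = 9 species and L = 16 feeding links.
C = L / S² = 16 / 81 = 0.1975 ≈ 0.198.

C = 0.198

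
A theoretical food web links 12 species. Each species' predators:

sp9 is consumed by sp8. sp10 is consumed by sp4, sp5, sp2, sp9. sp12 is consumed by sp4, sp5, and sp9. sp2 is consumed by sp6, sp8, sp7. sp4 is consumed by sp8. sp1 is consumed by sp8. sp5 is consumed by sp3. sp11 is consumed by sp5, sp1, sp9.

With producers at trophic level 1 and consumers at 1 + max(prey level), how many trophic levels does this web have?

3

Producers (level 1): sp11, sp12, sp10.
sp10 → sp2 → sp7 gives sp7 level 3.
No species has a prey at level 3, so no species reaches level 4.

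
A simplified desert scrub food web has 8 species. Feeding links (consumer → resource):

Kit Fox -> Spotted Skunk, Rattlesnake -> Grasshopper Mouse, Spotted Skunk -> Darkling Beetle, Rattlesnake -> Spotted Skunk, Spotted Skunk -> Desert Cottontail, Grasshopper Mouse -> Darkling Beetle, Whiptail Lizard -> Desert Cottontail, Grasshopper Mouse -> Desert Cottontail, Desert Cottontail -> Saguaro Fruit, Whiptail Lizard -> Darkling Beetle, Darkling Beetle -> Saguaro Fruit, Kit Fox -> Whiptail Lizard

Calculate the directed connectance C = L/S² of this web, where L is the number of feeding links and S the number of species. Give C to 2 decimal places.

The web has S = 8 species and L = 12 feeding links.
C = L / S² = 12 / 64 = 0.1875 ≈ 0.19.

C = 0.19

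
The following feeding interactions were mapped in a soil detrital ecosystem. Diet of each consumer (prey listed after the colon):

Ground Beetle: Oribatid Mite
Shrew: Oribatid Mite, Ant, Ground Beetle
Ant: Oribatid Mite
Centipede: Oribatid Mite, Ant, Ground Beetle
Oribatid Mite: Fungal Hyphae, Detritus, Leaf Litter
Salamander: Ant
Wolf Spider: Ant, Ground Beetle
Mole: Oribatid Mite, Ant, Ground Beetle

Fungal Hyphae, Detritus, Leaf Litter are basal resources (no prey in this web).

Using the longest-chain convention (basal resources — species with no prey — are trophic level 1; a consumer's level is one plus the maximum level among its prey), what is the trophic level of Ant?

Trophic level 3

Fungal Hyphae has no prey (basal) → level 1.
Oribatid Mite eats Fungal Hyphae (level 1); other prey at levels: Detritus 1, Leaf Litter 1 → level 2.
Ant eats Oribatid Mite → level 3.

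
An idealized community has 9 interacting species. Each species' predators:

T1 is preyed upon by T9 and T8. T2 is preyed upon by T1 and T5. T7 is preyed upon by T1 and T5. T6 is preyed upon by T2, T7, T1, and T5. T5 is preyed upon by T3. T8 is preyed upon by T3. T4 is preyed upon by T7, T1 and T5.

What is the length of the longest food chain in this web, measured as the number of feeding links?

One longest chain: T6 → T7 → T1 → T8 → T3.
It has 5 species and 4 links.

4 links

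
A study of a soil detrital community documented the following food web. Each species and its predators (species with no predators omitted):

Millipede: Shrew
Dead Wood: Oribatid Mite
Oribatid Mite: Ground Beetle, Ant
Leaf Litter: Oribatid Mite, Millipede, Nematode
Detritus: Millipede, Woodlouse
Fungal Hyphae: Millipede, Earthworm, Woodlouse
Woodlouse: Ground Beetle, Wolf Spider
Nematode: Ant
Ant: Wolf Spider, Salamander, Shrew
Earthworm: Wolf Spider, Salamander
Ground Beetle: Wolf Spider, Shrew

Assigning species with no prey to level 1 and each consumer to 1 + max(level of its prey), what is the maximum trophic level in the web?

Basal resources (level 1): Detritus, Dead Wood, Leaf Litter, Fungal Hyphae.
Dead Wood → Oribatid Mite → Ground Beetle → Shrew gives Shrew level 4.
No species has a prey at level 4, so no species reaches level 5.

4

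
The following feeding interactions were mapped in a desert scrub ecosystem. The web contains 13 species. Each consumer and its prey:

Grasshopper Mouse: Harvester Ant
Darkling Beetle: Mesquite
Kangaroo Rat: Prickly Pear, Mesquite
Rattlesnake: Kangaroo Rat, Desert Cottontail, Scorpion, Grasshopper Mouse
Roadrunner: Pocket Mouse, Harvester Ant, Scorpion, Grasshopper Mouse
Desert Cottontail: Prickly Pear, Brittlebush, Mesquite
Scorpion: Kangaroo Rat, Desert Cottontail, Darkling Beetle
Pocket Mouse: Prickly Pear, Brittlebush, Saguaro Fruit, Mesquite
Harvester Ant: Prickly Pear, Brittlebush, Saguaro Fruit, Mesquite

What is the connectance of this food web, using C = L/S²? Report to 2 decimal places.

C = 0.15

The web has S = 13 species and L = 26 feeding links.
C = L / S² = 26 / 169 = 0.1538 ≈ 0.15.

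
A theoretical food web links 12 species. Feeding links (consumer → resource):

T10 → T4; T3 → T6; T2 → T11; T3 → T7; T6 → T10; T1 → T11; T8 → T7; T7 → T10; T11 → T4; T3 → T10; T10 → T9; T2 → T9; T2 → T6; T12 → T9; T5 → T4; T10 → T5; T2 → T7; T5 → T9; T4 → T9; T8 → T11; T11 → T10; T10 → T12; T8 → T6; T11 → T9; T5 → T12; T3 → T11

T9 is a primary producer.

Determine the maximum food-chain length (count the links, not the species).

One longest chain: T9 → T12 → T5 → T10 → T11 → T2.
It has 6 species and 5 links.

5 links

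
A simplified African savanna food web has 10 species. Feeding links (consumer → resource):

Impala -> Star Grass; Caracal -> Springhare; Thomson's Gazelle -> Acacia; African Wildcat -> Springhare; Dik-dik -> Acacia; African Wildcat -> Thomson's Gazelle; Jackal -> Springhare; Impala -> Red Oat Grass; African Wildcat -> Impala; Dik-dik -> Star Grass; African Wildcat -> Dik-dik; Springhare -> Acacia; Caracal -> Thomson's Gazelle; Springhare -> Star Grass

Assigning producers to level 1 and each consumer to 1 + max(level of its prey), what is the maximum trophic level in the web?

3

Producers (level 1): Red Oat Grass, Star Grass, Acacia.
Star Grass → Springhare → Jackal gives Jackal level 3.
No species has a prey at level 3, so no species reaches level 4.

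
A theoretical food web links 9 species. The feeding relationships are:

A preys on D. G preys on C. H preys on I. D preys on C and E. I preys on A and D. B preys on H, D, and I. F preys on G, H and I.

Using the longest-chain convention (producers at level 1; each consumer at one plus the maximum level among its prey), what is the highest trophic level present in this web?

Producers (level 1): E, C.
E → D → A → I → H → F gives F level 6.
No species has a prey at level 6, so no species reaches level 7.

6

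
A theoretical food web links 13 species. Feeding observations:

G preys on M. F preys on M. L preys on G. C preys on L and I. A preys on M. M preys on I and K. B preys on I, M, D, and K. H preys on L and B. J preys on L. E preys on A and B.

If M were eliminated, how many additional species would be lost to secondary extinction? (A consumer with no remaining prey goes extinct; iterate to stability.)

Remove M.
Round 1: F (all prey gone), G (all prey gone), A (all prey gone) → extinct.
Round 2: L (all prey gone) → extinct.
Round 3: J (all prey gone) → extinct.
No further losses. Total secondary extinctions: 5.

5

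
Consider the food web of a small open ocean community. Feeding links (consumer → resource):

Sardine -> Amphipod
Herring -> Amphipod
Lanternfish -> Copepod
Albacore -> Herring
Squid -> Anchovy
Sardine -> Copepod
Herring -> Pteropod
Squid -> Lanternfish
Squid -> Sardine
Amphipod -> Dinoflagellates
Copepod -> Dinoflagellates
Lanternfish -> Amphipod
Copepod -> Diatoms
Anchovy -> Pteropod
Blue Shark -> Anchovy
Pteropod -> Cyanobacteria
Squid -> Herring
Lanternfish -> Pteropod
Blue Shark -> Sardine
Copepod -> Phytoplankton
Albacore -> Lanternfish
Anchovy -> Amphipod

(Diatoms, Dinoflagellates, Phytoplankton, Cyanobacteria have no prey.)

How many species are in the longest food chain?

4 species

One longest chain: Dinoflagellates → Amphipod → Lanternfish → Squid.
It has 4 species and 3 links.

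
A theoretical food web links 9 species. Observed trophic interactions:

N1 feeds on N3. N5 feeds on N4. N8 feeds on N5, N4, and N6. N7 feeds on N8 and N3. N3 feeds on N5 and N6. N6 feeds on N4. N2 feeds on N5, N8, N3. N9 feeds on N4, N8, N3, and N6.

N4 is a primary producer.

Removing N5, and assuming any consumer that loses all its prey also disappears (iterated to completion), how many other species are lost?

Remove N5.
Every predator of it retains at least one other prey: N8 still has N4, N6; N3 still has N6; N2 still has N8, N3.
No consumer loses all prey, so no secondary extinctions occur.

0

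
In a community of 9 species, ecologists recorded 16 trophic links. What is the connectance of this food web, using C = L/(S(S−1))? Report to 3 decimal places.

The web has S = 9 species and L = 16 feeding links.
C = L / (S(S−1)) = 16 / 72 = 0.2222 ≈ 0.222.

C = 0.222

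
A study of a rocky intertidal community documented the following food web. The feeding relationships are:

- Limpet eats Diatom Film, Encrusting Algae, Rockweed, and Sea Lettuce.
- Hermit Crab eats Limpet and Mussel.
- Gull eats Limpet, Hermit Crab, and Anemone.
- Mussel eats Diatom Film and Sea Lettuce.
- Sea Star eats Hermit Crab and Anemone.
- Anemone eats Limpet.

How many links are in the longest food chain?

One longest chain: Sea Lettuce → Mussel → Hermit Crab → Gull.
It has 4 species and 3 links.

3 links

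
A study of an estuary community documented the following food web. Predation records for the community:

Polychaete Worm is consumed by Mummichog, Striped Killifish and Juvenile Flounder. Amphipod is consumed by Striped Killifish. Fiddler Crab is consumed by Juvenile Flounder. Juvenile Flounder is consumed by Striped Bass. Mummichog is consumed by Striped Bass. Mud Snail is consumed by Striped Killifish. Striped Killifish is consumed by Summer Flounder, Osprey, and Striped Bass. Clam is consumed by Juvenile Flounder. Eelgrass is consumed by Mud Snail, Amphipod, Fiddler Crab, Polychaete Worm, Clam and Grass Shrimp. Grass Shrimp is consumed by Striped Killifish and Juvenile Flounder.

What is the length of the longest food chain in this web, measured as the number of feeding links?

3 links

One longest chain: Eelgrass → Amphipod → Striped Killifish → Striped Bass.
It has 4 species and 3 links.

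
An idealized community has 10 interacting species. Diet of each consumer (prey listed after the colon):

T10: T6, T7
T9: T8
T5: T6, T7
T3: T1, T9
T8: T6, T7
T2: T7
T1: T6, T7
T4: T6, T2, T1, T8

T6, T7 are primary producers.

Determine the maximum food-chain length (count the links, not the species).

One longest chain: T6 → T8 → T9 → T3.
It has 4 species and 3 links.

3 links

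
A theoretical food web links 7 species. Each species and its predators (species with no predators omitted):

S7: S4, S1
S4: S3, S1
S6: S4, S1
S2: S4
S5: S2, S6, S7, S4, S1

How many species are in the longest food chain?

4 species

One longest chain: S5 → S2 → S4 → S3.
It has 4 species and 3 links.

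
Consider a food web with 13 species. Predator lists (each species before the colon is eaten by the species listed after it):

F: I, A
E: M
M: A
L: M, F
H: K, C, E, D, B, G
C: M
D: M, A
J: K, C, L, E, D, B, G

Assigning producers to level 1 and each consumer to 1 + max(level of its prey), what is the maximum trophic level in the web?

Producers (level 1): J, H.
J → L → F → I gives I level 4.
No species has a prey at level 4, so no species reaches level 5.

4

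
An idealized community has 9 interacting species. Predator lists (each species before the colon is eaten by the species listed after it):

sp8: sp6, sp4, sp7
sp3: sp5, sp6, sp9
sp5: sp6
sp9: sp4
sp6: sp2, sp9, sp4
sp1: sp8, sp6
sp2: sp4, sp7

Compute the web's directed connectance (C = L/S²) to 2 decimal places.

C = 0.19

The web has S = 9 species and L = 15 feeding links.
C = L / S² = 15 / 81 = 0.1852 ≈ 0.19.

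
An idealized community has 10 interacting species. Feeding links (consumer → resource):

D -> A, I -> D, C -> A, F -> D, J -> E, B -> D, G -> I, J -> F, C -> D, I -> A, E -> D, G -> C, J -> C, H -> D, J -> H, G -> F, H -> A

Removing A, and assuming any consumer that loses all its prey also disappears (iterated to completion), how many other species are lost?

Remove A.
Round 1: D (all prey gone) → extinct.
Round 2: H (all prey gone), C (all prey gone), E (all prey gone), I (all prey gone), B (all prey gone), F (all prey gone) → extinct.
Round 3: G (all prey gone), J (all prey gone) → extinct.
No further losses. Total secondary extinctions: 9.

9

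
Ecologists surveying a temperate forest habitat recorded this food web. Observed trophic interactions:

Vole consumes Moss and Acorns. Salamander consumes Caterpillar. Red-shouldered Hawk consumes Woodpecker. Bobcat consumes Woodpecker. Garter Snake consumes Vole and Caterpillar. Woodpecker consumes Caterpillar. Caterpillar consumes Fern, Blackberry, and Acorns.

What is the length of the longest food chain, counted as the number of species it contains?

One longest chain: Blackberry → Caterpillar → Woodpecker → Red-shouldered Hawk.
It has 4 species and 3 links.

4 species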